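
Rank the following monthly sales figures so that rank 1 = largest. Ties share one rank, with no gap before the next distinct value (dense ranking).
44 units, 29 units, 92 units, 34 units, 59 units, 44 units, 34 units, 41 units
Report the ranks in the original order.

3, 6, 1, 5, 2, 3, 5, 4

Sorted (descending): 92, 59, 44, 44, 41, 34, 34, 29
The 2 values of 44 share dense rank 3.
The 2 values of 34 share dense rank 5.
Remaining distinct values take the next consecutive integers.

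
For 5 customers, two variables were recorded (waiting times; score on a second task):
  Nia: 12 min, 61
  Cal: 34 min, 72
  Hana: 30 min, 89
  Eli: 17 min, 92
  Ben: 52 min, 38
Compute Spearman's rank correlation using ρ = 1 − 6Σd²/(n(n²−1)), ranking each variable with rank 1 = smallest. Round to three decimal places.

Ranks of variable 1: 1, 4, 3, 2, 5
Ranks of variable 2: 2, 3, 4, 5, 1
d = r₁ − r₂: -1, 1, -1, -3, 4
d²: 1, 1, 1, 9, 16; Σd² = 28
ρ = 1 − 6·28/(5·24) = 1 − 168/120 = -0.400

-0.400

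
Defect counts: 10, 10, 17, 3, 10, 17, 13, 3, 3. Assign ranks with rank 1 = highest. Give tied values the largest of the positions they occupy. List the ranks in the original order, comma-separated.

Sorted (descending): 17, 17, 13, 10, 10, 10, 3, 3, 3
The 2 values of 17 occupy positions 1–2 → each gets rank 2.
The 3 values of 10 occupy positions 4–6 → each gets rank 6.
The 3 values of 3 occupy positions 7–9 → each gets rank 9.

6, 6, 2, 9, 6, 2, 3, 9, 9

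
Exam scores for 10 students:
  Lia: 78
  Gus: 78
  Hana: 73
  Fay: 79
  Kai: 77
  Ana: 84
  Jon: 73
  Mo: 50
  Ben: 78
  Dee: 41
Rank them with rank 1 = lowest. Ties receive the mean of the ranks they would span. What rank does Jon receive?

Sorted (ascending): 41, 50, 73, 73, 77, 78, 78, 78, 79, 84
The 2 values of 73 occupy positions 3–4 → average rank (3+4)/2 = 3.5.
The 3 values of 78 occupy positions 6–8 → average rank 7.
Jon has value 73 → rank 3.5.

3.5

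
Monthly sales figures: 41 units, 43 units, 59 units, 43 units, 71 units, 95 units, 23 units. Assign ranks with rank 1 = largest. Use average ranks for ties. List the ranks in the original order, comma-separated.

Sorted (descending): 95, 71, 59, 43, 43, 41, 23
The 2 values of 43 occupy positions 4–5 → average rank (4+5)/2 = 4.5.

6, 4.5, 3, 4.5, 2, 1, 7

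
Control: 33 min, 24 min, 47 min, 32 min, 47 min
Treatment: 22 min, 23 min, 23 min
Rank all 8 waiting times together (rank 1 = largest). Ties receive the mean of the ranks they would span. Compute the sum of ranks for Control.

Sorted (descending): 47, 47, 33, 32, 24, 23, 23, 22
The 2 values of 47 occupy positions 1–2 → average rank (1+2)/2 = 1.5.
The 2 values of 23 occupy positions 6–7 → average rank (6+7)/2 = 6.5.
Control values → pooled ranks: 33→3, 24→5, 47→1.5, 32→4, 47→1.5
Rank sum = 3 + 5 + 1.5 + 4 + 1.5 = 15

15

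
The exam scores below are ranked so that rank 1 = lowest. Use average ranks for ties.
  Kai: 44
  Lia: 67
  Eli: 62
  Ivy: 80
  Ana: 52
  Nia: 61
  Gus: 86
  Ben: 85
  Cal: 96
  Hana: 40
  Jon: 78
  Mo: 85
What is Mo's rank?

9.5

Sorted (ascending): 40, 44, 52, 61, 62, 67, 78, 80, 85, 85, 86, 96
The 2 values of 85 occupy positions 9–10 → average rank (9+10)/2 = 9.5.
Mo has value 85 → rank 9.5.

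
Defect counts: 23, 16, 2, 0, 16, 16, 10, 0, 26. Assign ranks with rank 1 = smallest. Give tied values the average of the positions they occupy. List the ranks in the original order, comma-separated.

Sorted (ascending): 0, 0, 2, 10, 16, 16, 16, 23, 26
The 2 values of 0 occupy positions 1–2 → average rank (1+2)/2 = 1.5.
The 3 values of 16 occupy positions 5–7 → average rank 6.

8, 6, 3, 1.5, 6, 6, 4, 1.5, 9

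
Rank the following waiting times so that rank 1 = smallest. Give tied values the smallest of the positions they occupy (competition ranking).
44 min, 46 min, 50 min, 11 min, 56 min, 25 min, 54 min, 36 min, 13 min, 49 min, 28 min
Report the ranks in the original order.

Sorted (ascending): 11, 13, 25, 28, 36, 44, 46, 49, 50, 54, 56
No ties — each value takes its position as its rank.

6, 7, 9, 1, 11, 3, 10, 5, 2, 8, 4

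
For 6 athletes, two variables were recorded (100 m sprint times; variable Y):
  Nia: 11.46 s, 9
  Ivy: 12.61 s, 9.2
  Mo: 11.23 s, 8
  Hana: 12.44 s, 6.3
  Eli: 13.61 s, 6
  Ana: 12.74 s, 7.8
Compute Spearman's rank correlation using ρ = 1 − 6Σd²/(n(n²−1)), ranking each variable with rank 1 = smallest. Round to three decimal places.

-0.486

Ranks of variable 1: 2, 4, 1, 3, 6, 5
Ranks of variable 2: 5, 6, 4, 2, 1, 3
d = r₁ − r₂: -3, -2, -3, 1, 5, 2
d²: 9, 4, 9, 1, 25, 4; Σd² = 52
ρ = 1 − 6·52/(6·35) = 1 − 312/210 = -0.486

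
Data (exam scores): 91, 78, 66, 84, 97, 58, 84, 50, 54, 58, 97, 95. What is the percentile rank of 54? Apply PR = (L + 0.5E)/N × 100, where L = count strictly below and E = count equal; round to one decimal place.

12.5

N = 12.
Strictly below 54: 1. Equal to 54: 1.
PR = (1 + 0.5·1)/12 × 100 = 12.5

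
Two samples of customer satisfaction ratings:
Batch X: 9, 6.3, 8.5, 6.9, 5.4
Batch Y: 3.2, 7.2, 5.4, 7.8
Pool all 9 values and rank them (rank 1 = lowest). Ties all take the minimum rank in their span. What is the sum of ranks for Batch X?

Sorted (ascending): 3.2, 5.4, 5.4, 6.3, 6.9, 7.2, 7.8, 8.5, 9
The 2 values of 5.4 occupy positions 2–3 → each gets rank 2.
Batch X values → pooled ranks: 9→9, 6.3→4, 8.5→8, 6.9→5, 5.4→2
Rank sum = 9 + 4 + 8 + 5 + 2 = 28

28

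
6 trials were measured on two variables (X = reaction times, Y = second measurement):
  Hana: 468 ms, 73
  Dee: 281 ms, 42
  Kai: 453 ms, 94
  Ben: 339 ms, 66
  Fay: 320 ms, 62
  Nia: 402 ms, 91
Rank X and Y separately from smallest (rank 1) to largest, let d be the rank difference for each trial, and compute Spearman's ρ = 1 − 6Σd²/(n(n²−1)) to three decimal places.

Ranks of variable 1: 6, 1, 5, 3, 2, 4
Ranks of variable 2: 4, 1, 6, 3, 2, 5
d = r₁ − r₂: 2, 0, -1, 0, 0, -1
d²: 4, 0, 1, 0, 0, 1; Σd² = 6
ρ = 1 − 6·6/(6·35) = 1 − 36/210 = 0.829

0.829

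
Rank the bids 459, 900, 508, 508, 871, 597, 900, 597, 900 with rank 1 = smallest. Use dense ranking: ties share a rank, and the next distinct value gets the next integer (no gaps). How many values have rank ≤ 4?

6

Sorted (ascending): 459, 508, 508, 597, 597, 871, 900, 900, 900
The 2 values of 508 share dense rank 2.
The 2 values of 597 share dense rank 3.
The 3 values of 900 share dense rank 5.
Remaining distinct values take the next consecutive integers.
Ranks ≤ 4: {1, 2, 2, 3, 3, 4} → 6 values.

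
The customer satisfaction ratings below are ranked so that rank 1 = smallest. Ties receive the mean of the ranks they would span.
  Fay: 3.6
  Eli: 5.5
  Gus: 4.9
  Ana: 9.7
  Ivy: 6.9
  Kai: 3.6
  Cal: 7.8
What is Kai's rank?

1.5

Sorted (ascending): 3.6, 3.6, 4.9, 5.5, 6.9, 7.8, 9.7
The 2 values of 3.6 occupy positions 1–2 → average rank (1+2)/2 = 1.5.
Kai has value 3.6 → rank 1.5.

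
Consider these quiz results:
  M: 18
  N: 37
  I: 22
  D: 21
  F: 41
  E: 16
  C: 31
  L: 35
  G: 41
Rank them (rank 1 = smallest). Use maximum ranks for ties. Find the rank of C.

5

Sorted (ascending): 16, 18, 21, 22, 31, 35, 37, 41, 41
The 2 values of 41 occupy positions 8–9 → each gets rank 9.
C has value 31 → rank 5.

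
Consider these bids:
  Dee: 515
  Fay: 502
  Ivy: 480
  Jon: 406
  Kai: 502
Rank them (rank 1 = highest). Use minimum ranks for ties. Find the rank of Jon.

Sorted (descending): 515, 502, 502, 480, 406
The 2 values of 502 occupy positions 2–3 → each gets rank 2.
Jon has value 406 → rank 5.

5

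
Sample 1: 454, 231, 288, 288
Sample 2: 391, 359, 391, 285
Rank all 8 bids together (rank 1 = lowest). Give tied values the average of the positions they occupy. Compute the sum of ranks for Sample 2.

Sorted (ascending): 231, 285, 288, 288, 359, 391, 391, 454
The 2 values of 288 occupy positions 3–4 → average rank (3+4)/2 = 3.5.
The 2 values of 391 occupy positions 6–7 → average rank (6+7)/2 = 6.5.
Sample 2 values → pooled ranks: 391→6.5, 359→5, 391→6.5, 285→2
Rank sum = 6.5 + 5 + 6.5 + 2 = 20

20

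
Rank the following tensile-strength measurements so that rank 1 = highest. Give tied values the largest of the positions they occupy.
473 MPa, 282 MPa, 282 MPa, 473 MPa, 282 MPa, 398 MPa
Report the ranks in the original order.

Sorted (descending): 473, 473, 398, 282, 282, 282
The 2 values of 473 occupy positions 1–2 → each gets rank 2.
The 3 values of 282 occupy positions 4–6 → each gets rank 6.

2, 6, 6, 2, 6, 3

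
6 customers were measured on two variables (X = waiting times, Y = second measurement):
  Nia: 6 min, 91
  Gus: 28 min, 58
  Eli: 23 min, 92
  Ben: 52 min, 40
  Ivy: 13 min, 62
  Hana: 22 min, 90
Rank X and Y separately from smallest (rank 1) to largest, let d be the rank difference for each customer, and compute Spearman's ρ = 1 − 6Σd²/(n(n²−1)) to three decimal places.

-0.600

Ranks of variable 1: 1, 5, 4, 6, 2, 3
Ranks of variable 2: 5, 2, 6, 1, 3, 4
d = r₁ − r₂: -4, 3, -2, 5, -1, -1
d²: 16, 9, 4, 25, 1, 1; Σd² = 56
ρ = 1 − 6·56/(6·35) = 1 − 336/210 = -0.600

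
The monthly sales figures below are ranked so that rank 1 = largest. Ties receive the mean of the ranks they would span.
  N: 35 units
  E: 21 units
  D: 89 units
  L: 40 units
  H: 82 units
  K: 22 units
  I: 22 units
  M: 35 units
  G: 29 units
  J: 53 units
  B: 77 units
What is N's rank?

6.5

Sorted (descending): 89, 82, 77, 53, 40, 35, 35, 29, 22, 22, 21
The 2 values of 35 occupy positions 6–7 → average rank (6+7)/2 = 6.5.
The 2 values of 22 occupy positions 9–10 → average rank (9+10)/2 = 9.5.
N has value 35 units → rank 6.5.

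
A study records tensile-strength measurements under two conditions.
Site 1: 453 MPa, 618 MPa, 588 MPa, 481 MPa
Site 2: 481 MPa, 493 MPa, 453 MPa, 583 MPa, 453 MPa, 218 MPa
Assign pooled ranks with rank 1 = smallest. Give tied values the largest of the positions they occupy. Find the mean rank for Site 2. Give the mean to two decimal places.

Sorted (ascending): 218, 453, 453, 453, 481, 481, 493, 583, 588, 618
The 3 values of 453 occupy positions 2–4 → each gets rank 4.
The 2 values of 481 occupy positions 5–6 → each gets rank 6.
Site 2 values → pooled ranks: 481→6, 493→7, 453→4, 583→8, 453→4, 218→1
Mean rank = (6 + 7 + 4 + 8 + 4 + 1) / 6 = 5.00

5.00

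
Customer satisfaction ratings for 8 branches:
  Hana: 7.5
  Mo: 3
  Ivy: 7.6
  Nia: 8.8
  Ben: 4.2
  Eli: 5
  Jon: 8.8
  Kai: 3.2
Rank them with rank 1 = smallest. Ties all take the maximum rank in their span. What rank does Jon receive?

Sorted (ascending): 3, 3.2, 4.2, 5, 7.5, 7.6, 8.8, 8.8
The 2 values of 8.8 occupy positions 7–8 → each gets rank 8.
Jon has value 8.8 → rank 8.

8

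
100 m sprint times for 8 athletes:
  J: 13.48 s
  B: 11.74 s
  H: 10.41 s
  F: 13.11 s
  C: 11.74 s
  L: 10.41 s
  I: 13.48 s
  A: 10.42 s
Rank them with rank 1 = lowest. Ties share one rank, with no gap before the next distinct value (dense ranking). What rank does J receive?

Sorted (ascending): 10.41, 10.41, 10.42, 11.74, 11.74, 13.11, 13.48, 13.48
The 2 values of 10.41 share dense rank 1.
The 2 values of 11.74 share dense rank 3.
The 2 values of 13.48 share dense rank 5.
Remaining distinct values take the next consecutive integers.
J has value 13.48 s → rank 5.

5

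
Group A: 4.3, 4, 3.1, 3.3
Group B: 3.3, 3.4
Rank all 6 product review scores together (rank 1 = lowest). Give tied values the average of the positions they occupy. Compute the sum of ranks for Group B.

Sorted (ascending): 3.1, 3.3, 3.3, 3.4, 4, 4.3
The 2 values of 3.3 occupy positions 2–3 → average rank (2+3)/2 = 2.5.
Group B values → pooled ranks: 3.3→2.5, 3.4→4
Rank sum = 2.5 + 4 = 6.5

6.5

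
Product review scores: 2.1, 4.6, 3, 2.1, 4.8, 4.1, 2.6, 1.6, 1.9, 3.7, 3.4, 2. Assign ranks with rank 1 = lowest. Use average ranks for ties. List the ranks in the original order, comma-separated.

4.5, 11, 7, 4.5, 12, 10, 6, 1, 2, 9, 8, 3

Sorted (ascending): 1.6, 1.9, 2, 2.1, 2.1, 2.6, 3, 3.4, 3.7, 4.1, 4.6, 4.8
The 2 values of 2.1 occupy positions 4–5 → average rank (4+5)/2 = 4.5.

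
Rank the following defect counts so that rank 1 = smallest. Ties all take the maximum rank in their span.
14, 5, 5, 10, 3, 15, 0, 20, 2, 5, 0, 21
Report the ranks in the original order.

Sorted (ascending): 0, 0, 2, 3, 5, 5, 5, 10, 14, 15, 20, 21
The 2 values of 0 occupy positions 1–2 → each gets rank 2.
The 3 values of 5 occupy positions 5–7 → each gets rank 7.

9, 7, 7, 8, 4, 10, 2, 11, 3, 7, 2, 12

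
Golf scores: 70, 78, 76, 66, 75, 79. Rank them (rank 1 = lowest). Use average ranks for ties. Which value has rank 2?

Sorted (ascending): 66, 70, 75, 76, 78, 79
No ties — each value takes its position as its rank.
Rank 2 → value 70.

70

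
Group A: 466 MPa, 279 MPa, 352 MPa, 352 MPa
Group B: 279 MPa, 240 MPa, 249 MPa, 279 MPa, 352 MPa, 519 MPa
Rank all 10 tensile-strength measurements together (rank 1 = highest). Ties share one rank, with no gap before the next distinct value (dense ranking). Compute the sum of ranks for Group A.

Sorted (descending): 519, 466, 352, 352, 352, 279, 279, 279, 249, 240
The 3 values of 352 share dense rank 3.
The 3 values of 279 share dense rank 4.
Remaining distinct values take the next consecutive integers.
Group A values → pooled ranks: 466→2, 279→4, 352→3, 352→3
Rank sum = 2 + 4 + 3 + 3 = 12

12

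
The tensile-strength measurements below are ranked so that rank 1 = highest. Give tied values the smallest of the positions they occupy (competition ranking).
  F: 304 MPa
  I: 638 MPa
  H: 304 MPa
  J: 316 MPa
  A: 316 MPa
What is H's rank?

Sorted (descending): 638, 316, 316, 304, 304
The 2 values of 316 occupy positions 2–3 → each gets rank 2.
The 2 values of 304 occupy positions 4–5 → each gets rank 4.
H has value 304 MPa → rank 4.

4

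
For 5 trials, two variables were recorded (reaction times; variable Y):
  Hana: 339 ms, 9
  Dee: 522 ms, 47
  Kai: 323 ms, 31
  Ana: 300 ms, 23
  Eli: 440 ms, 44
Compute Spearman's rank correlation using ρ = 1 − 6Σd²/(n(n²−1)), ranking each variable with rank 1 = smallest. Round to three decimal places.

0.700

Ranks of variable 1: 3, 5, 2, 1, 4
Ranks of variable 2: 1, 5, 3, 2, 4
d = r₁ − r₂: 2, 0, -1, -1, 0
d²: 4, 0, 1, 1, 0; Σd² = 6
ρ = 1 − 6·6/(5·24) = 1 − 36/120 = 0.700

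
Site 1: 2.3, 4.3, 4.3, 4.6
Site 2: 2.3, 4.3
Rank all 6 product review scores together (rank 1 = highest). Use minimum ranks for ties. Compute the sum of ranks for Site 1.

10

Sorted (descending): 4.6, 4.3, 4.3, 4.3, 2.3, 2.3
The 3 values of 4.3 occupy positions 2–4 → each gets rank 2.
The 2 values of 2.3 occupy positions 5–6 → each gets rank 5.
Site 1 values → pooled ranks: 2.3→5, 4.3→2, 4.3→2, 4.6→1
Rank sum = 5 + 2 + 2 + 1 = 10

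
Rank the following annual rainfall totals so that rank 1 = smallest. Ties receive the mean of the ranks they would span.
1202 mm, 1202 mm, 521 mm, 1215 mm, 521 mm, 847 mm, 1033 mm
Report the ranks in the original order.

Sorted (ascending): 521, 521, 847, 1033, 1202, 1202, 1215
The 2 values of 521 occupy positions 1–2 → average rank (1+2)/2 = 1.5.
The 2 values of 1202 occupy positions 5–6 → average rank (5+6)/2 = 5.5.

5.5, 5.5, 1.5, 7, 1.5, 3, 4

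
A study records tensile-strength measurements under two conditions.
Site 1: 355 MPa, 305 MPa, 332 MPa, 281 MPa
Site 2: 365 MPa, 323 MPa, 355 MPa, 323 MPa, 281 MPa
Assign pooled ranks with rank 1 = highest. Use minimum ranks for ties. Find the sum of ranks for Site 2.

Sorted (descending): 365, 355, 355, 332, 323, 323, 305, 281, 281
The 2 values of 355 occupy positions 2–3 → each gets rank 2.
The 2 values of 323 occupy positions 5–6 → each gets rank 5.
The 2 values of 281 occupy positions 8–9 → each gets rank 8.
Site 2 values → pooled ranks: 365→1, 323→5, 355→2, 323→5, 281→8
Rank sum = 1 + 5 + 2 + 5 + 8 = 21

21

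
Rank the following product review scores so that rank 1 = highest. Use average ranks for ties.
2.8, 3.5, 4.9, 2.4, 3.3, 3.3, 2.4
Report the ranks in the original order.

5, 2, 1, 6.5, 3.5, 3.5, 6.5

Sorted (descending): 4.9, 3.5, 3.3, 3.3, 2.8, 2.4, 2.4
The 2 values of 3.3 occupy positions 3–4 → average rank (3+4)/2 = 3.5.
The 2 values of 2.4 occupy positions 6–7 → average rank (6+7)/2 = 6.5.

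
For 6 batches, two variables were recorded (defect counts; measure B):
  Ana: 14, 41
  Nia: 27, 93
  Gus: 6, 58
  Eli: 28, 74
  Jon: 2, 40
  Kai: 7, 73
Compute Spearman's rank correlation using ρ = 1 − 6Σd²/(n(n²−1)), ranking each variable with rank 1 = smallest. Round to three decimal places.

Ranks of variable 1: 4, 5, 2, 6, 1, 3
Ranks of variable 2: 2, 6, 3, 5, 1, 4
d = r₁ − r₂: 2, -1, -1, 1, 0, -1
d²: 4, 1, 1, 1, 0, 1; Σd² = 8
ρ = 1 − 6·8/(6·35) = 1 − 48/210 = 0.771

0.771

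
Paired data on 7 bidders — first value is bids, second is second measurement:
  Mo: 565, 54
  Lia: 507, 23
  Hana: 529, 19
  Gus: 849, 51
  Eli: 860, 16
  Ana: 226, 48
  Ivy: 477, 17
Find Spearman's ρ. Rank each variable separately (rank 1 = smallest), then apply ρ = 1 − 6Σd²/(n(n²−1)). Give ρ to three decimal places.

-0.036

Ranks of variable 1: 5, 3, 4, 6, 7, 1, 2
Ranks of variable 2: 7, 4, 3, 6, 1, 5, 2
d = r₁ − r₂: -2, -1, 1, 0, 6, -4, 0
d²: 4, 1, 1, 0, 36, 16, 0; Σd² = 58
ρ = 1 − 6·58/(7·48) = 1 − 348/336 = -0.036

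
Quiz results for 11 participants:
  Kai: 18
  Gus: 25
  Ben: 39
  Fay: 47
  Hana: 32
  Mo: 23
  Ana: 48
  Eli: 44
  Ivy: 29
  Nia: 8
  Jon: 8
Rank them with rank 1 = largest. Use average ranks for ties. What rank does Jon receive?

10.5

Sorted (descending): 48, 47, 44, 39, 32, 29, 25, 23, 18, 8, 8
The 2 values of 8 occupy positions 10–11 → average rank (10+11)/2 = 10.5.
Jon has value 8 → rank 10.5.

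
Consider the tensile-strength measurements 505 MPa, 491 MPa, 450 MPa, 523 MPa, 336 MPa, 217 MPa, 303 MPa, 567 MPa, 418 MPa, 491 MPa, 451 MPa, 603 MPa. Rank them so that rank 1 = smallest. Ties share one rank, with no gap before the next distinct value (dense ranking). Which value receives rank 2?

Sorted (ascending): 217, 303, 336, 418, 450, 451, 491, 491, 505, 523, 567, 603
The 2 values of 491 share dense rank 7.
Remaining distinct values take the next consecutive integers.
Rank 2 → value 303.

303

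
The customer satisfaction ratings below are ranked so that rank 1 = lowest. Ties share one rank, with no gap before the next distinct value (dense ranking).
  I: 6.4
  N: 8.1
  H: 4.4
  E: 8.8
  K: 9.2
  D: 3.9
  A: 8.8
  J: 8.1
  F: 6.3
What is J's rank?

Sorted (ascending): 3.9, 4.4, 6.3, 6.4, 8.1, 8.1, 8.8, 8.8, 9.2
The 2 values of 8.1 share dense rank 5.
The 2 values of 8.8 share dense rank 6.
Remaining distinct values take the next consecutive integers.
J has value 8.1 → rank 5.

5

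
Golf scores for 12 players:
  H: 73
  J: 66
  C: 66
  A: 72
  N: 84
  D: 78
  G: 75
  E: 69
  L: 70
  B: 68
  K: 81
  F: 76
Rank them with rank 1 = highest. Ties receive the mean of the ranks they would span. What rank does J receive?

11.5

Sorted (descending): 84, 81, 78, 76, 75, 73, 72, 70, 69, 68, 66, 66
The 2 values of 66 occupy positions 11–12 → average rank (11+12)/2 = 11.5.
J has value 66 → rank 11.5.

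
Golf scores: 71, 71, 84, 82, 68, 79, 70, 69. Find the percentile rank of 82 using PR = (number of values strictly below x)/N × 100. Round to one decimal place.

N = 8.
Strictly below 82: 6. Equal to 82: 1.
PR = 6/8 × 100 = 75.0

75.0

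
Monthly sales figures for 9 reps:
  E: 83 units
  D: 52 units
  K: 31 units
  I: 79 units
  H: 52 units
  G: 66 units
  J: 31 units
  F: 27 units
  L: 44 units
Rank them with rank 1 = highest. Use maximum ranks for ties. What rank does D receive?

Sorted (descending): 83, 79, 66, 52, 52, 44, 31, 31, 27
The 2 values of 52 occupy positions 4–5 → each gets rank 5.
The 2 values of 31 occupy positions 7–8 → each gets rank 8.
D has value 52 units → rank 5.

5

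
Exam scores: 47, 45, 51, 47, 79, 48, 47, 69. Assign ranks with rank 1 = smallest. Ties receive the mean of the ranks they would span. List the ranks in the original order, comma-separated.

Sorted (ascending): 45, 47, 47, 47, 48, 51, 69, 79
The 3 values of 47 occupy positions 2–4 → average rank 3.

3, 1, 6, 3, 8, 5, 3, 7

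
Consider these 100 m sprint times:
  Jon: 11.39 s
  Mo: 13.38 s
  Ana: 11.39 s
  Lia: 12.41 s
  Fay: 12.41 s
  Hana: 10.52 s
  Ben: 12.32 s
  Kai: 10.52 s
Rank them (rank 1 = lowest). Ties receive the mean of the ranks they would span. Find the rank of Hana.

1.5

Sorted (ascending): 10.52, 10.52, 11.39, 11.39, 12.32, 12.41, 12.41, 13.38
The 2 values of 10.52 occupy positions 1–2 → average rank (1+2)/2 = 1.5.
The 2 values of 11.39 occupy positions 3–4 → average rank (3+4)/2 = 3.5.
The 2 values of 12.41 occupy positions 6–7 → average rank (6+7)/2 = 6.5.
Hana has value 10.52 s → rank 1.5.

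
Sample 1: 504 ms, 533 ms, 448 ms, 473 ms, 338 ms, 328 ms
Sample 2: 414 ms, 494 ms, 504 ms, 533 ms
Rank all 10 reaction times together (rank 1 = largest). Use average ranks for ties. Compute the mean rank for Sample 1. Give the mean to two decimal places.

6.17

Sorted (descending): 533, 533, 504, 504, 494, 473, 448, 414, 338, 328
The 2 values of 533 occupy positions 1–2 → average rank (1+2)/2 = 1.5.
The 2 values of 504 occupy positions 3–4 → average rank (3+4)/2 = 3.5.
Sample 1 values → pooled ranks: 504→3.5, 533→1.5, 448→7, 473→6, 338→9, 328→10
Mean rank = (3.5 + 1.5 + 7 + 6 + 9 + 10) / 6 = 6.17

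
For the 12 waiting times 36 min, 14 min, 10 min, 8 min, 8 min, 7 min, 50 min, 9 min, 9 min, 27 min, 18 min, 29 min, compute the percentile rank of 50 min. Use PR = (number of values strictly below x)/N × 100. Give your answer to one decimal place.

N = 12.
Strictly below 50: 11. Equal to 50: 1.
PR = 11/12 × 100 = 91.7

91.7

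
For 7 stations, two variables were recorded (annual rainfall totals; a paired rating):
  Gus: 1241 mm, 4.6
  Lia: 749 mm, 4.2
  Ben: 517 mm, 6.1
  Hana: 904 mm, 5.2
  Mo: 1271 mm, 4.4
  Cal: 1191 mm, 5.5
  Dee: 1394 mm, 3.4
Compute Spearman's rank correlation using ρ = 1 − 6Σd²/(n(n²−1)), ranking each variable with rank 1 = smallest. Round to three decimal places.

Ranks of variable 1: 5, 2, 1, 3, 6, 4, 7
Ranks of variable 2: 4, 2, 7, 5, 3, 6, 1
d = r₁ − r₂: 1, 0, -6, -2, 3, -2, 6
d²: 1, 0, 36, 4, 9, 4, 36; Σd² = 90
ρ = 1 − 6·90/(7·48) = 1 − 540/336 = -0.607

-0.607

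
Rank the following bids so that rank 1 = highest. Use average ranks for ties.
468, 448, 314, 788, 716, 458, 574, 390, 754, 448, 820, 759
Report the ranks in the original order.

Sorted (descending): 820, 788, 759, 754, 716, 574, 468, 458, 448, 448, 390, 314
The 2 values of 448 occupy positions 9–10 → average rank (9+10)/2 = 9.5.

7, 9.5, 12, 2, 5, 8, 6, 11, 4, 9.5, 1, 3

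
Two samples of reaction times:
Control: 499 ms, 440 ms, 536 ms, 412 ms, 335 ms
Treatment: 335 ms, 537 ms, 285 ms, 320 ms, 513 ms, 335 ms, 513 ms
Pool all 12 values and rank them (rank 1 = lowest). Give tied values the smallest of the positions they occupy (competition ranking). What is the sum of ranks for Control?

Sorted (ascending): 285, 320, 335, 335, 335, 412, 440, 499, 513, 513, 536, 537
The 3 values of 335 occupy positions 3–5 → each gets rank 3.
The 2 values of 513 occupy positions 9–10 → each gets rank 9.
Control values → pooled ranks: 499→8, 440→7, 536→11, 412→6, 335→3
Rank sum = 8 + 7 + 11 + 6 + 3 = 35

35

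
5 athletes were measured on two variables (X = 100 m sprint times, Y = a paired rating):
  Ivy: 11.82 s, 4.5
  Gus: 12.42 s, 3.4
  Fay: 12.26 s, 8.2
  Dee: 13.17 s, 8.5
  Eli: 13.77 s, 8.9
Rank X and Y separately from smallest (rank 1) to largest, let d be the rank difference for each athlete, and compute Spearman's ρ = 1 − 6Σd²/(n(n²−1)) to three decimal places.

0.700

Ranks of variable 1: 1, 3, 2, 4, 5
Ranks of variable 2: 2, 1, 3, 4, 5
d = r₁ − r₂: -1, 2, -1, 0, 0
d²: 1, 4, 1, 0, 0; Σd² = 6
ρ = 1 − 6·6/(5·24) = 1 − 36/120 = 0.700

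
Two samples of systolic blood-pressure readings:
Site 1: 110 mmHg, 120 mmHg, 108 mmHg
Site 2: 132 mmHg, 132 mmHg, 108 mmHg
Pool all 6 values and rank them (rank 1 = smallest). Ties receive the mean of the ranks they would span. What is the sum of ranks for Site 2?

Sorted (ascending): 108, 108, 110, 120, 132, 132
The 2 values of 108 occupy positions 1–2 → average rank (1+2)/2 = 1.5.
The 2 values of 132 occupy positions 5–6 → average rank (5+6)/2 = 5.5.
Site 2 values → pooled ranks: 132→5.5, 132→5.5, 108→1.5
Rank sum = 5.5 + 5.5 + 1.5 = 12.5

12.5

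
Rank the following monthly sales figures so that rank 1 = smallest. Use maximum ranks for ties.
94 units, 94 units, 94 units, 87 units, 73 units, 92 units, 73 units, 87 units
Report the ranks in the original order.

Sorted (ascending): 73, 73, 87, 87, 92, 94, 94, 94
The 2 values of 73 occupy positions 1–2 → each gets rank 2.
The 2 values of 87 occupy positions 3–4 → each gets rank 4.
The 3 values of 94 occupy positions 6–8 → each gets rank 8.

8, 8, 8, 4, 2, 5, 2, 4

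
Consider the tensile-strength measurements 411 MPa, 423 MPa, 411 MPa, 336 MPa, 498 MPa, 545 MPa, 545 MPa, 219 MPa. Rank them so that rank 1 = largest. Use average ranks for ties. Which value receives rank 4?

Sorted (descending): 545, 545, 498, 423, 411, 411, 336, 219
The 2 values of 545 occupy positions 1–2 → average rank (1+2)/2 = 1.5.
The 2 values of 411 occupy positions 5–6 → average rank (5+6)/2 = 5.5.
Rank 4 → value 423.

423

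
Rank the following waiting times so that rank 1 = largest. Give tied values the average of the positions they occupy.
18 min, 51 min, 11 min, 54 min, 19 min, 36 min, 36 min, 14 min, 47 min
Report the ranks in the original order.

7, 2, 9, 1, 6, 4.5, 4.5, 8, 3

Sorted (descending): 54, 51, 47, 36, 36, 19, 18, 14, 11
The 2 values of 36 occupy positions 4–5 → average rank (4+5)/2 = 4.5.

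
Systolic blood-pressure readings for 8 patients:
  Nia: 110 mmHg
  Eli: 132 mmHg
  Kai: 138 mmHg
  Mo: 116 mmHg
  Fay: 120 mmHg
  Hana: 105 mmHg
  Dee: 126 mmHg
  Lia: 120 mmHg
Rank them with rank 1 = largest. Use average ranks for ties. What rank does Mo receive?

Sorted (descending): 138, 132, 126, 120, 120, 116, 110, 105
The 2 values of 120 occupy positions 4–5 → average rank (4+5)/2 = 4.5.
Mo has value 116 mmHg → rank 6.

6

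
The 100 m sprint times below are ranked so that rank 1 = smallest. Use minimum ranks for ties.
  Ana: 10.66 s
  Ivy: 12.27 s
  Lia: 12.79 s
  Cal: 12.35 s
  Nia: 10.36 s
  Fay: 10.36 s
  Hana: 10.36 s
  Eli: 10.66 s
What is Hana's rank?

Sorted (ascending): 10.36, 10.36, 10.36, 10.66, 10.66, 12.27, 12.35, 12.79
The 3 values of 10.36 occupy positions 1–3 → each gets rank 1.
The 2 values of 10.66 occupy positions 4–5 → each gets rank 4.
Hana has value 10.36 s → rank 1.

1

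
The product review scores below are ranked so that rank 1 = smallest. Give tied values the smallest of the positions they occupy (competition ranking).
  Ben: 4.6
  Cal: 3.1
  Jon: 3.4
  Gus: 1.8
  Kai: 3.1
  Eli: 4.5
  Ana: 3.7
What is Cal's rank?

2

Sorted (ascending): 1.8, 3.1, 3.1, 3.4, 3.7, 4.5, 4.6
The 2 values of 3.1 occupy positions 2–3 → each gets rank 2.
Cal has value 3.1 → rank 2.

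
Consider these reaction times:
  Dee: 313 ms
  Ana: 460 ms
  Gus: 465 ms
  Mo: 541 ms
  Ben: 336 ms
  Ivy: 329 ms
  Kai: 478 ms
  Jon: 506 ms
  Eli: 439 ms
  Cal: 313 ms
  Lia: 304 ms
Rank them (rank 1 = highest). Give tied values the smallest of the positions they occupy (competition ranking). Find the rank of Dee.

Sorted (descending): 541, 506, 478, 465, 460, 439, 336, 329, 313, 313, 304
The 2 values of 313 occupy positions 9–10 → each gets rank 9.
Dee has value 313 ms → rank 9.

9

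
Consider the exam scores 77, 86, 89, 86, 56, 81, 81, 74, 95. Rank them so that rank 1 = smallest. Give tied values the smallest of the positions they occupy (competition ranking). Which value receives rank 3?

Sorted (ascending): 56, 74, 77, 81, 81, 86, 86, 89, 95
The 2 values of 81 occupy positions 4–5 → each gets rank 4.
The 2 values of 86 occupy positions 6–7 → each gets rank 6.
Rank 3 → value 77.

77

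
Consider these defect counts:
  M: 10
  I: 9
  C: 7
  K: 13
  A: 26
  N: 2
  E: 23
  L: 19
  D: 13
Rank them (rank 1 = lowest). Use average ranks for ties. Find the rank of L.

7

Sorted (ascending): 2, 7, 9, 10, 13, 13, 19, 23, 26
The 2 values of 13 occupy positions 5–6 → average rank (5+6)/2 = 5.5.
L has value 19 → rank 7.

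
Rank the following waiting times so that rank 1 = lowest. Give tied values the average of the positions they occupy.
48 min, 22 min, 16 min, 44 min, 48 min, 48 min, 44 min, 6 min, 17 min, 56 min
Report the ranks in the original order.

8, 4, 2, 5.5, 8, 8, 5.5, 1, 3, 10

Sorted (ascending): 6, 16, 17, 22, 44, 44, 48, 48, 48, 56
The 2 values of 44 occupy positions 5–6 → average rank (5+6)/2 = 5.5.
The 3 values of 48 occupy positions 7–9 → average rank 8.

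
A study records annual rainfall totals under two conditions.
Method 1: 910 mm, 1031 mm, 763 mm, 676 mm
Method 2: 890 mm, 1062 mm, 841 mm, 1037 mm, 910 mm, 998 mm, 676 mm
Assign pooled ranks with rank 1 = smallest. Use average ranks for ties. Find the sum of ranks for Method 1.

20

Sorted (ascending): 676, 676, 763, 841, 890, 910, 910, 998, 1031, 1037, 1062
The 2 values of 676 occupy positions 1–2 → average rank (1+2)/2 = 1.5.
The 2 values of 910 occupy positions 6–7 → average rank (6+7)/2 = 6.5.
Method 1 values → pooled ranks: 910→6.5, 1031→9, 763→3, 676→1.5
Rank sum = 6.5 + 9 + 3 + 1.5 = 20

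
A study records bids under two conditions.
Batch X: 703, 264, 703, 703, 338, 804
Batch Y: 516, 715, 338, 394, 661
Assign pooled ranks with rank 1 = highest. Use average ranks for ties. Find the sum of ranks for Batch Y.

32.5

Sorted (descending): 804, 715, 703, 703, 703, 661, 516, 394, 338, 338, 264
The 3 values of 703 occupy positions 3–5 → average rank 4.
The 2 values of 338 occupy positions 9–10 → average rank (9+10)/2 = 9.5.
Batch Y values → pooled ranks: 516→7, 715→2, 338→9.5, 394→8, 661→6
Rank sum = 7 + 2 + 9.5 + 8 + 6 = 32.5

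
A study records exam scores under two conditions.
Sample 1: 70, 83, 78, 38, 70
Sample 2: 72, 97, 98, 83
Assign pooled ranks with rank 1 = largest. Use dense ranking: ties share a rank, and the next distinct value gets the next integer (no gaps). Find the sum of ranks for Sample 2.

11

Sorted (descending): 98, 97, 83, 83, 78, 72, 70, 70, 38
The 2 values of 83 share dense rank 3.
The 2 values of 70 share dense rank 6.
Remaining distinct values take the next consecutive integers.
Sample 2 values → pooled ranks: 72→5, 97→2, 98→1, 83→3
Rank sum = 5 + 2 + 1 + 3 = 11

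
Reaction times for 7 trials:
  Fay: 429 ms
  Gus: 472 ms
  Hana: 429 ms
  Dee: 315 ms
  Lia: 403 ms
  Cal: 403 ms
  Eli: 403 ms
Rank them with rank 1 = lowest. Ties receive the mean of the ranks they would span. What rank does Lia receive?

Sorted (ascending): 315, 403, 403, 403, 429, 429, 472
The 3 values of 403 occupy positions 2–4 → average rank 3.
The 2 values of 429 occupy positions 5–6 → average rank (5+6)/2 = 5.5.
Lia has value 403 ms → rank 3.

3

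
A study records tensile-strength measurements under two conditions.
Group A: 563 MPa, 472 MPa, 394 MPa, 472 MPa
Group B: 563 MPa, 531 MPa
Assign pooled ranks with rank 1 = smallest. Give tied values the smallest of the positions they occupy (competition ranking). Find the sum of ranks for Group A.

10

Sorted (ascending): 394, 472, 472, 531, 563, 563
The 2 values of 472 occupy positions 2–3 → each gets rank 2.
The 2 values of 563 occupy positions 5–6 → each gets rank 5.
Group A values → pooled ranks: 563→5, 472→2, 394→1, 472→2
Rank sum = 5 + 2 + 1 + 2 = 10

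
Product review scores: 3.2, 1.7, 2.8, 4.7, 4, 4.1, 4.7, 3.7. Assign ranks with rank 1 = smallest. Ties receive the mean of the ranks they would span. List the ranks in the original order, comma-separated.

Sorted (ascending): 1.7, 2.8, 3.2, 3.7, 4, 4.1, 4.7, 4.7
The 2 values of 4.7 occupy positions 7–8 → average rank (7+8)/2 = 7.5.

3, 1, 2, 7.5, 5, 6, 7.5, 4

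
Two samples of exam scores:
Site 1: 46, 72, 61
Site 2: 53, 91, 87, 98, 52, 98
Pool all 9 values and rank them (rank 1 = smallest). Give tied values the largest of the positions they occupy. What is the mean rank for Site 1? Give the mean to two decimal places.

3.33

Sorted (ascending): 46, 52, 53, 61, 72, 87, 91, 98, 98
The 2 values of 98 occupy positions 8–9 → each gets rank 9.
Site 1 values → pooled ranks: 46→1, 72→5, 61→4
Mean rank = (1 + 5 + 4) / 3 = 3.33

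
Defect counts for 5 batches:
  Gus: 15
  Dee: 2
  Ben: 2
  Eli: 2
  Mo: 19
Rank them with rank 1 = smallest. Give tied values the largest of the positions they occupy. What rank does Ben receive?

Sorted (ascending): 2, 2, 2, 15, 19
The 3 values of 2 occupy positions 1–3 → each gets rank 3.
Ben has value 2 → rank 3.

3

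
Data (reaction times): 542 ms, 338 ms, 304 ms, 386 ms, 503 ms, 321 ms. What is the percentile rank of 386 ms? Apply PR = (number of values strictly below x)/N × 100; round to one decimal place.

N = 6.
Strictly below 386: 3. Equal to 386: 1.
PR = 3/6 × 100 = 50.0

50.0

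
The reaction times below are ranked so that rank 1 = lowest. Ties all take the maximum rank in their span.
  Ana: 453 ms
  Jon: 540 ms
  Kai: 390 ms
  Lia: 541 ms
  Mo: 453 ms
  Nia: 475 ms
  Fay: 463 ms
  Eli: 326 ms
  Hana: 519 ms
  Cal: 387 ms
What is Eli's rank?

1

Sorted (ascending): 326, 387, 390, 453, 453, 463, 475, 519, 540, 541
The 2 values of 453 occupy positions 4–5 → each gets rank 5.
Eli has value 326 ms → rank 1.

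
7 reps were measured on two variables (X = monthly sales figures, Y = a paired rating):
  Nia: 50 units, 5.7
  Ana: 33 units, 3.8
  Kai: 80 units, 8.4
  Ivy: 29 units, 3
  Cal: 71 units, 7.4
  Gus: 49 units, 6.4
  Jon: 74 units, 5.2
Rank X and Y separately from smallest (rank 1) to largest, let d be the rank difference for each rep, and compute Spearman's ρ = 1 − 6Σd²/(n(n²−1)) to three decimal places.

0.750

Ranks of variable 1: 4, 2, 7, 1, 5, 3, 6
Ranks of variable 2: 4, 2, 7, 1, 6, 5, 3
d = r₁ − r₂: 0, 0, 0, 0, -1, -2, 3
d²: 0, 0, 0, 0, 1, 4, 9; Σd² = 14
ρ = 1 − 6·14/(7·48) = 1 − 84/336 = 0.750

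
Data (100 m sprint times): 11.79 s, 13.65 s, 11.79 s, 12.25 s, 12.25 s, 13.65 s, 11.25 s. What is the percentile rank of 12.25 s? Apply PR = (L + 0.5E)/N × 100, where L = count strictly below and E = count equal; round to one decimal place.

N = 7.
Strictly below 12.25: 3. Equal to 12.25: 2.
PR = (3 + 0.5·2)/7 × 100 = 57.1

57.1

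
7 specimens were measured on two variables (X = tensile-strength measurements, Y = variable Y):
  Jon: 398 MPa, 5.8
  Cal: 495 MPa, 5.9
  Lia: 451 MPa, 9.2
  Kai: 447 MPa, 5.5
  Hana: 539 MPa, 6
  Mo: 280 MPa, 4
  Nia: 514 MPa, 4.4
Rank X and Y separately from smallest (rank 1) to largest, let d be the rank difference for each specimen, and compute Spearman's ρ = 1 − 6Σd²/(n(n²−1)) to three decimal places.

Ranks of variable 1: 2, 5, 4, 3, 7, 1, 6
Ranks of variable 2: 4, 5, 7, 3, 6, 1, 2
d = r₁ − r₂: -2, 0, -3, 0, 1, 0, 4
d²: 4, 0, 9, 0, 1, 0, 16; Σd² = 30
ρ = 1 − 6·30/(7·48) = 1 − 180/336 = 0.464

0.464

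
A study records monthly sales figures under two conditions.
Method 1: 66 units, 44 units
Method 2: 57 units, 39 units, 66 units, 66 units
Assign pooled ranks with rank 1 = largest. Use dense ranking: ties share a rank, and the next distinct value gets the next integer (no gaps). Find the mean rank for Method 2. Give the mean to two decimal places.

2.00

Sorted (descending): 66, 66, 66, 57, 44, 39
The 3 values of 66 share dense rank 1.
Remaining distinct values take the next consecutive integers.
Method 2 values → pooled ranks: 57→2, 39→4, 66→1, 66→1
Mean rank = (2 + 4 + 1 + 1) / 4 = 2.00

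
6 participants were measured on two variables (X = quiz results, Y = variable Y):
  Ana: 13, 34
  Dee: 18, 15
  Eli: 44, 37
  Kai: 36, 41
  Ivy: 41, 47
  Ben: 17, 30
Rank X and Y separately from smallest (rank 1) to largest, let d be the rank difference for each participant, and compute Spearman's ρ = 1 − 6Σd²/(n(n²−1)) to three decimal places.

0.600

Ranks of variable 1: 1, 3, 6, 4, 5, 2
Ranks of variable 2: 3, 1, 4, 5, 6, 2
d = r₁ − r₂: -2, 2, 2, -1, -1, 0
d²: 4, 4, 4, 1, 1, 0; Σd² = 14
ρ = 1 − 6·14/(6·35) = 1 − 84/210 = 0.600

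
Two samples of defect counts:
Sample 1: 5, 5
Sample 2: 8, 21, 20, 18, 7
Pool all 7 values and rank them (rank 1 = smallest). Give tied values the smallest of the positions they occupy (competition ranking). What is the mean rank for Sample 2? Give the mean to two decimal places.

5.00

Sorted (ascending): 5, 5, 7, 8, 18, 20, 21
The 2 values of 5 occupy positions 1–2 → each gets rank 1.
Sample 2 values → pooled ranks: 8→4, 21→7, 20→6, 18→5, 7→3
Mean rank = (4 + 7 + 6 + 5 + 3) / 5 = 5.00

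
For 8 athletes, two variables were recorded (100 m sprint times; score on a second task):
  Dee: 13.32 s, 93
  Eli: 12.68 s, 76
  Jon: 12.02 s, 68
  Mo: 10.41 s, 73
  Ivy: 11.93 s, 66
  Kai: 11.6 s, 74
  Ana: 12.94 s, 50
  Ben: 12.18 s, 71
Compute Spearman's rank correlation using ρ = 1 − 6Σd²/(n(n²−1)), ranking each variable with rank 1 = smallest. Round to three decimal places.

Ranks of variable 1: 8, 6, 4, 1, 3, 2, 7, 5
Ranks of variable 2: 8, 7, 3, 5, 2, 6, 1, 4
d = r₁ − r₂: 0, -1, 1, -4, 1, -4, 6, 1
d²: 0, 1, 1, 16, 1, 16, 36, 1; Σd² = 72
ρ = 1 − 6·72/(8·63) = 1 − 432/504 = 0.143

0.143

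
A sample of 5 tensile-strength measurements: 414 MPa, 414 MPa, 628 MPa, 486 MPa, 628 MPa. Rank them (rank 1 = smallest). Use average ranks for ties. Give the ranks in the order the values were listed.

Sorted (ascending): 414, 414, 486, 628, 628
The 2 values of 414 occupy positions 1–2 → average rank (1+2)/2 = 1.5.
The 2 values of 628 occupy positions 4–5 → average rank (4+5)/2 = 4.5.

1.5, 1.5, 4.5, 3, 4.5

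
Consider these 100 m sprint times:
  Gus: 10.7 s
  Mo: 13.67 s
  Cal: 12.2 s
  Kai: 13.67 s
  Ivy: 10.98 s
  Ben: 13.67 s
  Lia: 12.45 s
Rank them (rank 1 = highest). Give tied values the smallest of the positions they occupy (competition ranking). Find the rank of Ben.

Sorted (descending): 13.67, 13.67, 13.67, 12.45, 12.2, 10.98, 10.7
The 3 values of 13.67 occupy positions 1–3 → each gets rank 1.
Ben has value 13.67 s → rank 1.

1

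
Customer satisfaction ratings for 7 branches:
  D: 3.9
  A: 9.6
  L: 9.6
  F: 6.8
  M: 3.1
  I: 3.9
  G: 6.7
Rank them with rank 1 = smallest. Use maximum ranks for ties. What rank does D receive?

3

Sorted (ascending): 3.1, 3.9, 3.9, 6.7, 6.8, 9.6, 9.6
The 2 values of 3.9 occupy positions 2–3 → each gets rank 3.
The 2 values of 9.6 occupy positions 6–7 → each gets rank 7.
D has value 3.9 → rank 3.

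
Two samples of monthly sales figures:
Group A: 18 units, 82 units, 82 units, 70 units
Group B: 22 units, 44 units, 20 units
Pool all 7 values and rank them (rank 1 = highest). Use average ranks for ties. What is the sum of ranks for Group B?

15

Sorted (descending): 82, 82, 70, 44, 22, 20, 18
The 2 values of 82 occupy positions 1–2 → average rank (1+2)/2 = 1.5.
Group B values → pooled ranks: 22→5, 44→4, 20→6
Rank sum = 5 + 4 + 6 = 15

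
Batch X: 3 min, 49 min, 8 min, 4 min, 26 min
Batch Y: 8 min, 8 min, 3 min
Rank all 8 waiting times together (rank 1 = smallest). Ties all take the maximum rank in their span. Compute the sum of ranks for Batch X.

26

Sorted (ascending): 3, 3, 4, 8, 8, 8, 26, 49
The 2 values of 3 occupy positions 1–2 → each gets rank 2.
The 3 values of 8 occupy positions 4–6 → each gets rank 6.
Batch X values → pooled ranks: 3→2, 49→8, 8→6, 4→3, 26→7
Rank sum = 2 + 8 + 6 + 3 + 7 = 26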